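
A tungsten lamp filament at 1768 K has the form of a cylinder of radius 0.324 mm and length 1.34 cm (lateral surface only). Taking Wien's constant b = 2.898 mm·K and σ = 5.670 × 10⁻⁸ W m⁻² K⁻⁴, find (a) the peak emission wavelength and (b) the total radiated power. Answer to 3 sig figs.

(a) λ_max = b/T = 2.898×10⁻³/1768 = 1.639×10⁻⁶ m = 1.64 μm.
Lateral area A = 2πrL = 2π×3.24×10⁻⁴×0.0134 = 2.72791×10⁻⁵ m².
(b) P = σAT⁴ = 5.670×10⁻⁸×2.72791×10⁻⁵×(1768)⁴ = 15.1 W.

λ_max ≈ 1.64 μm; P ≈ 15.1 W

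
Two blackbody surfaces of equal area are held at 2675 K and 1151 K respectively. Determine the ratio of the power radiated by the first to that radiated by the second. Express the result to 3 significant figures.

With equal areas, P₁/P₂ = (T₁/T₂)⁴ = (2675/1151)⁴ = 29.2.

P₁/P₂ ≈ 29.2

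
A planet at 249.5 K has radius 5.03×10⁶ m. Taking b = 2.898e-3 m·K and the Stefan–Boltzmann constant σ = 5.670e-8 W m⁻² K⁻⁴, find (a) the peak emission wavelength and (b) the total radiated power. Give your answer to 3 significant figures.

(a) λ_max = b/T = 2.898×10⁻³/249.5 = 1.162×10⁻⁵ m = 11.6 μm.
Surface area A = 4πR² = 4π(5.03×10⁶ m)² = 3.17940×10¹⁴ m².
(b) P = σAT⁴ = 5.670×10⁻⁸×3.17940×10¹⁴×(249.5)⁴ = 6.99×10¹⁶ W.

λ_max ≈ 11.6 μm; P ≈ 6.99×10¹⁶ W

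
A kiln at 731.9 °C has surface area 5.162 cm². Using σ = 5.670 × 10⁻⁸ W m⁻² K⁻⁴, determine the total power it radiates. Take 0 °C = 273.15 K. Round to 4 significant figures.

P ≈ 29.86 W

T = 731.9 °C + 273.15 = 1005.05 K.
Area A = 5.162 cm² = 5.162×10⁻⁴ m².
P = σAT⁴ = 5.670×10⁻⁸ × 5.162×10⁻⁴ × (1005.05)⁴ = 29.86 W.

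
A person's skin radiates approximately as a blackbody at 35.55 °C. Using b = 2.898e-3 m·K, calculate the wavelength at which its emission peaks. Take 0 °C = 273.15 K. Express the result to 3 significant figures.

λ_max ≈ 9.39 μm

T = 35.55 °C + 273.15 = 308.70 K.
Wien's displacement law: λ_max = b/T = (2.898×10⁻³ m·K)/(308.70 K) = 9.388×10⁻⁶ m.
That is 9.39 μm, in the infrared range.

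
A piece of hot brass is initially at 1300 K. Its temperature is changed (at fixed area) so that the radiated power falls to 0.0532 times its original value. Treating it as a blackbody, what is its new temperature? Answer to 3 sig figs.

T₂ ≈ 624 K

P ∝ T⁴, so T₂/T₁ = (P₂/P₁)^(1/4) = (0.0532)^(1/4) = 0.480262.
T₂ = 1300 × 0.480262 = 624 K.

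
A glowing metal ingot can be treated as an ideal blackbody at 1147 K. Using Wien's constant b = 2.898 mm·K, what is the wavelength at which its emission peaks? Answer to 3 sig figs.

λ_max ≈ 2.53×10³ nm

Wien's displacement law: λ_max = b/T = (2.898×10⁻³ m·K)/(1147 K) = 2.527×10⁻⁶ m.
That is 2.53×10³ nm, in the infrared range.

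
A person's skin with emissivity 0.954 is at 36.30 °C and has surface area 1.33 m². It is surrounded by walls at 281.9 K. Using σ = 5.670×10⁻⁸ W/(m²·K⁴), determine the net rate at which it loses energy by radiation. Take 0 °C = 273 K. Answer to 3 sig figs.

Net loss ≈ 204 W

T = 36.30 °C + 273 = 309.30 K.
Area A = 1.33 m².
Net radiated power P_net = εσA(T⁴ − T₀⁴) = 0.954×5.670×10⁻⁸×1.33×(309.30⁴ − 281.9⁴).
T⁴ − T₀⁴ = 9.15208×10⁹ − 6.31510×10⁹ = 2.83698×10⁹ K⁴, so P_net = 204 W.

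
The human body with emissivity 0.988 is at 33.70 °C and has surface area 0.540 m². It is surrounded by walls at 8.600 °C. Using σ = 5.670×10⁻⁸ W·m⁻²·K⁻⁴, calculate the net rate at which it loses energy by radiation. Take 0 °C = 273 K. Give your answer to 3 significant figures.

T = 33.70 °C + 273 = 306.70 K.
Surroundings: T = 8.600 °C + 273 = 281.600 K.
Area A = 0.540 m².
Net radiated power P_net = εσA(T⁴ − T₀⁴) = 0.988×5.670×10⁻⁸×0.540×(306.70⁴ − 281.600⁴).
T⁴ − T₀⁴ = 8.84820×10⁹ − 6.28826×10⁹ = 2.55994×10⁹ K⁴, so P_net = 77.4 W.

Net loss ≈ 77.4 W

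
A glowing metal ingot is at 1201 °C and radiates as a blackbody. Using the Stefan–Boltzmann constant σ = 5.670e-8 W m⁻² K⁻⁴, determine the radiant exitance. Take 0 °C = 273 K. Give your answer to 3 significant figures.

T = 1201 °C + 273 = 1474 K.
Stefan–Boltzmann: I = σT⁴ = 5.670×10⁻⁸ × (1474)⁴ = 2.68×10⁵ W/m².

I ≈ 2.68×10⁵ W/m²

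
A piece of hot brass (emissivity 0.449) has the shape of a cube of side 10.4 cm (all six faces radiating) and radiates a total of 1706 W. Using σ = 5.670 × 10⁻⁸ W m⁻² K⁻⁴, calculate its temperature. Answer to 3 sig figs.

T ≈ 1.01×10³ K

Area A = 6s² = 6×(0.104 m)² = 0.064896 m².
P = εσAT⁴ ⇒ T = (P/(εσA))^(1/4) = (1706/(0.449×5.670×10⁻⁸×0.064896))^(1/4) = 1.01×10³ K.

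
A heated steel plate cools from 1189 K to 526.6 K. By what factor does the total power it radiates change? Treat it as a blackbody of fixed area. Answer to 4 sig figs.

P₂/P₁ ≈ 0.03848

P ∝ T⁴, so P₂/P₁ = (T₂/T₁)⁴ = (526.6/1189)⁴ = (0.442893)⁴ = 0.03848.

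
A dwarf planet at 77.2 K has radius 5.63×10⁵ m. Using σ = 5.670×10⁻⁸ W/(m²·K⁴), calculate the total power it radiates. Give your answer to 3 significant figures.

Surface area A = 4πR² = 4π(5.63×10⁵ m)² = 3.98315×10¹² m².
P = σAT⁴ = 5.670×10⁻⁸ × 3.98315×10¹² × (77.2)⁴ = 8.02×10¹² W.

P ≈ 8.02×10¹² W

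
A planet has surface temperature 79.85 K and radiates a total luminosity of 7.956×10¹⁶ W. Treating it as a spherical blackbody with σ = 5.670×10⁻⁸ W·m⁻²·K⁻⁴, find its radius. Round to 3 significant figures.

L = 4πR²σT⁴ ⇒ R = √(L/(4πσT⁴)).
σT⁴ = 2.30506 W/m², so R = √(7.956×10¹⁶/(4π×2.30506)) = 5.24×10⁷ m.

R ≈ 5.24×10⁷ m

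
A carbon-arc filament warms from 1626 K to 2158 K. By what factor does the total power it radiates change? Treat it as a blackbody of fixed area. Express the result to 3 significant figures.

P ∝ T⁴, so P₂/P₁ = (T₂/T₁)⁴ = (2158/1626)⁴ = (1.32718)⁴ = 3.10.

P₂/P₁ ≈ 3.10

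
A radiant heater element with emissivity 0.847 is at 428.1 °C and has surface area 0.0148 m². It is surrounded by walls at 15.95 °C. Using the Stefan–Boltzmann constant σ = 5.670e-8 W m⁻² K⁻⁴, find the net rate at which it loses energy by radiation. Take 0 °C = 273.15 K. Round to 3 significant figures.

T = 428.1 °C + 273.15 = 701.25 K.
Surroundings: T = 15.95 °C + 273.15 = 289.10 K.
Area A = 0.0148 m².
Net radiated power P_net = εσA(T⁴ − T₀⁴) = 0.847×5.670×10⁻⁸×0.0148×(701.25⁴ − 289.10⁴).
T⁴ − T₀⁴ = 2.41820×10¹¹ − 6.98542×10⁹ = 2.34835×10¹¹ K⁴, so P_net = 167 W.

Net loss ≈ 167 W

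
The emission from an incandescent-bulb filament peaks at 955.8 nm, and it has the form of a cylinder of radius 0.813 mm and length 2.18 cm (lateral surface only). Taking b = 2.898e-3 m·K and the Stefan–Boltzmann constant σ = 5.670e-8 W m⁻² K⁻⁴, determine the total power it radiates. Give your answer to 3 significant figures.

Wien's law: T = b/λ_max = 2.898×10⁻³/9.558×10⁻⁷ = 3032.02 K.
Lateral area A = 2πrL = 2π×8.13×10⁻⁴×0.0218 = 1.11359×10⁻⁴ m².
Then P = σAT⁴ = 5.670×10⁻⁸×1.11359×10⁻⁴×(3032.02)⁴ = 534 W.

P ≈ 534 W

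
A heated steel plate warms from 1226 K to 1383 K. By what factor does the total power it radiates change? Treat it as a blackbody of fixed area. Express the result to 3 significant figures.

P₂/P₁ ≈ 1.62

P ∝ T⁴, so P₂/P₁ = (T₂/T₁)⁴ = (1383/1226)⁴ = (1.12806)⁴ = 1.62.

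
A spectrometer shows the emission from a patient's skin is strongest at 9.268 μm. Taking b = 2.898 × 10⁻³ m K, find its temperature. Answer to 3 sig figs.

T ≈ 313 K

Wien's law gives T = b/λ_max = (2.898×10⁻³ m·K)/(9.268×10⁻⁶ m) = 313 K.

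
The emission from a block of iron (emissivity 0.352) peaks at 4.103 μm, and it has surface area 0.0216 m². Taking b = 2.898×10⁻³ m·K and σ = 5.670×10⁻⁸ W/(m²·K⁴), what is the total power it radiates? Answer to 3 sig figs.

Wien's law: T = b/λ_max = 2.898×10⁻³/4.103×10⁻⁶ = 706.312 K.
Area A = 0.0216 m².
Then P = εσAT⁴ = 0.352×5.670×10⁻⁸×0.0216×(706.312)⁴ = 107 W.

P ≈ 107 W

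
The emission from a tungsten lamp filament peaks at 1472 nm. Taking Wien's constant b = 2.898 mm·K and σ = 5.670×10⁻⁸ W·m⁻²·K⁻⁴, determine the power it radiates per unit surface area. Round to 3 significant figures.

Wien's law: T = b/λ_max = 2.898×10⁻³/1.472×10⁻⁶ = 1968.75 K.
Then I = σT⁴ = 5.670×10⁻⁸×(1968.75)⁴ = 8.52×10⁵ W/m².

I ≈ 8.52×10⁵ W/m²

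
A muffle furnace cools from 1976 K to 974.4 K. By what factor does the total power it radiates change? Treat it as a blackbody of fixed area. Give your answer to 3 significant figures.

P₂/P₁ ≈ 0.0591

P ∝ T⁴, so P₂/P₁ = (T₂/T₁)⁴ = (974.4/1976)⁴ = (0.493117)⁴ = 0.0591.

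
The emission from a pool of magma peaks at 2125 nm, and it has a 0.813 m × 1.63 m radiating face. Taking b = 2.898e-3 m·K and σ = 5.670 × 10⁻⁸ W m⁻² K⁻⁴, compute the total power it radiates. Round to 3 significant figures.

P ≈ 2.60×10⁵ W

Wien's law: T = b/λ_max = 2.898×10⁻³/2.125×10⁻⁶ = 1363.76 K.
Area A = 0.813 × 1.63 = 1.32519 m².
Then P = σAT⁴ = 5.670×10⁻⁸×1.32519×(1363.76)⁴ = 2.60×10⁵ W.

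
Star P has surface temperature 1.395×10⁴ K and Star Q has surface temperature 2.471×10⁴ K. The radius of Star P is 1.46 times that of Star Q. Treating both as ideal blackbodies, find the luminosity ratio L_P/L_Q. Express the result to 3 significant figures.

L_P/L_Q ≈ 0.217

L ∝ R²T⁴, so L_P/L_Q = (R_P/R_Q)²(T_P/T_Q)⁴ = (1.46)² × (1.395×10⁴/2.471×10⁴)⁴ = 2.1316 × 0.101579 = 0.217.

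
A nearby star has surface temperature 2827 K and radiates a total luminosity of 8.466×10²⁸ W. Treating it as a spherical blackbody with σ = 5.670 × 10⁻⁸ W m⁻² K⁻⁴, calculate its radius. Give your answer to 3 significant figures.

L = 4πR²σT⁴ ⇒ R = √(L/(4πσT⁴)).
σT⁴ = 3.62148×10⁶ W/m², so R = √(8.466×10²⁸/(4π×3.62148×10⁶)) = 4.31×10¹⁰ m.

R ≈ 4.31×10¹⁰ m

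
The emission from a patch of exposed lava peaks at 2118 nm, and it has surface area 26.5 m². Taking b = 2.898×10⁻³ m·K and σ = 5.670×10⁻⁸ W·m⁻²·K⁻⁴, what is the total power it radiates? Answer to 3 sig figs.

P ≈ 5.27×10⁶ W

Wien's law: T = b/λ_max = 2.898×10⁻³/2.118×10⁻⁶ = 1368.27 K.
Area A = 26.5 m².
Then P = σAT⁴ = 5.670×10⁻⁸×26.5×(1368.27)⁴ = 5.27×10⁶ W.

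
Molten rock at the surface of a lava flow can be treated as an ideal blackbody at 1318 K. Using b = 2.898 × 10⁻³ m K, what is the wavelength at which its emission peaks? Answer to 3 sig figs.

Wien's displacement law: λ_max = b/T = (2.898×10⁻³ m·K)/(1318 K) = 2.199×10⁻⁶ m.
That is 2.20 μm, in the infrared range.

λ_max ≈ 2.20 μm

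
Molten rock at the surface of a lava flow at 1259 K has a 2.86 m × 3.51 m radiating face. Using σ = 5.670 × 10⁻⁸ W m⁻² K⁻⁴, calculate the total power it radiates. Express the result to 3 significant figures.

P ≈ 1.43×10⁶ W

Area A = 2.86 × 3.51 = 10.0386 m².
P = σAT⁴ = 5.670×10⁻⁸ × 10.0386 × (1259)⁴ = 1.43×10⁶ W.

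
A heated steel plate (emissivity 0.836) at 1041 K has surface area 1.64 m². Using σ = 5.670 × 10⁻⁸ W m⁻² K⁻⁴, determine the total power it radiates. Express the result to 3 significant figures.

Area A = 1.64 m².
P = εσAT⁴ = 0.836 × 5.670×10⁻⁸ × 1.64 × (1041)⁴ = 9.13×10⁴ W.

P ≈ 9.13×10⁴ W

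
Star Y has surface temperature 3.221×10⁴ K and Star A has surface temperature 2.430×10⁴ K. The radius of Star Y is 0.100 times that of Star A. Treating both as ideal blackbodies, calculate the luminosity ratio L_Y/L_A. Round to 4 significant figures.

L ∝ R²T⁴, so L_Y/L_A = (R_Y/R_A)²(T_Y/T_A)⁴ = (0.100)² × (3.221×10⁴/2.430×10⁴)⁴ = 0.01 × 3.08701 = 0.03087.

L_Y/L_A ≈ 0.03087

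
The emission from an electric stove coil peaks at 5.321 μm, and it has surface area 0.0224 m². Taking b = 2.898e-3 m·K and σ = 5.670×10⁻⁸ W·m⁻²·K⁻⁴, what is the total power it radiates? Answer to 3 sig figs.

P ≈ 112 W

Wien's law: T = b/λ_max = 2.898×10⁻³/5.321×10⁻⁶ = 544.634 K.
Area A = 0.0224 m².
Then P = σAT⁴ = 5.670×10⁻⁸×0.0224×(544.634)⁴ = 112 W.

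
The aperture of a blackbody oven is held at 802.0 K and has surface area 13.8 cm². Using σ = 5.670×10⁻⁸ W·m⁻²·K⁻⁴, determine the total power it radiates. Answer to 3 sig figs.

P ≈ 32.4 W

Area A = 13.8 cm² = 1.38×10⁻³ m².
P = σAT⁴ = 5.670×10⁻⁸ × 1.38×10⁻³ × (802.0)⁴ = 32.4 W.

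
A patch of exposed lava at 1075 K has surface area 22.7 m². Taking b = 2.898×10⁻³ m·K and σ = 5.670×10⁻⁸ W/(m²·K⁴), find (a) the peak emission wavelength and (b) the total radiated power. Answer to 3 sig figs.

(a) λ_max = b/T = 2.898×10⁻³/1075 = 2.696×10⁻⁶ m = 2.70 μm.
Area A = 22.7 m².
(b) P = σAT⁴ = 5.670×10⁻⁸×22.7×(1075)⁴ = 1.72×10⁶ W.

λ_max ≈ 2.70 μm; P ≈ 1.72×10⁶ W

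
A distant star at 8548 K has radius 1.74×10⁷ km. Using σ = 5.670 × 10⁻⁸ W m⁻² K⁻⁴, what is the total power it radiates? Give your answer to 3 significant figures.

P ≈ 1.15×10³⁰ W

Surface area A = 4πR² = 4π(1.74×10¹⁰ m)² = 3.80459×10²¹ m².
P = σAT⁴ = 5.670×10⁻⁸ × 3.80459×10²¹ × (8548)⁴ = 1.15×10³⁰ W.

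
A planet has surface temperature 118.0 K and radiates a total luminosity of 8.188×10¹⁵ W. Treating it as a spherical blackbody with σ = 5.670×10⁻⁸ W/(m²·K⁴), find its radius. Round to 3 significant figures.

R ≈ 7.70×10⁶ m

L = 4πR²σT⁴ ⇒ R = √(L/(4πσT⁴)).
σT⁴ = 10.9929 W/m², so R = √(8.188×10¹⁵/(4π×10.9929)) = 7.70×10⁶ m.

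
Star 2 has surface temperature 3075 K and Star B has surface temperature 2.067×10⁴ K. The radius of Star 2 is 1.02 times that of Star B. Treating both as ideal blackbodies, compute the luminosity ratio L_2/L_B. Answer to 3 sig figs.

L_2/L_B ≈ 5.10×10⁻⁴

L ∝ R²T⁴, so L_2/L_B = (R_2/R_B)²(T_2/T_B)⁴ = (1.02)² × (3075/2.067×10⁴)⁴ = 1.0404 × 4.89800×10⁻⁴ = 5.10×10⁻⁴.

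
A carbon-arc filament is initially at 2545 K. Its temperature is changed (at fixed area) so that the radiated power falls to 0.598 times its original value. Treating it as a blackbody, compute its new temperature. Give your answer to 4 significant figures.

P ∝ T⁴, so T₂/T₁ = (P₂/P₁)^(1/4) = (0.598)^(1/4) = 0.879377.
T₂ = 2545 × 0.879377 = 2238 K.

T₂ ≈ 2238 K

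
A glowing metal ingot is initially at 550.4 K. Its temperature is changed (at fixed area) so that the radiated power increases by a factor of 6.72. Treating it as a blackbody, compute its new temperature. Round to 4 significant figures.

P ∝ T⁴, so T₂/T₁ = (P₂/P₁)^(1/4) = (6.72)^(1/4) = 1.61006.
T₂ = 550.4 × 1.61006 = 886.2 K.

T₂ ≈ 886.2 K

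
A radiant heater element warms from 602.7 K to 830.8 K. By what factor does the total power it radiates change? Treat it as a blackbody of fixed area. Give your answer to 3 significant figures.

P₂/P₁ ≈ 3.61

P ∝ T⁴, so P₂/P₁ = (T₂/T₁)⁴ = (830.8/602.7)⁴ = (1.37846)⁴ = 3.61.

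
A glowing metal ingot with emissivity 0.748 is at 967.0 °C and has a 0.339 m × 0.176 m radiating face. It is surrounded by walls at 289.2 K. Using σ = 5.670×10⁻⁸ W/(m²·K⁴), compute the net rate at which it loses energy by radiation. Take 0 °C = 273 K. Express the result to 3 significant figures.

T = 967.0 °C + 273 = 1240.0 K.
Area A = 0.339 × 0.176 = 0.059664 m².
Net radiated power P_net = εσA(T⁴ − T₀⁴) = 0.748×5.670×10⁻⁸×0.059664×(1240.0⁴ − 289.2⁴).
T⁴ − T₀⁴ = 2.36421×10¹² − 6.99509×10⁹ = 2.35721×10¹² K⁴, so P_net = 5.96×10³ W.

Net loss ≈ 5.96×10³ W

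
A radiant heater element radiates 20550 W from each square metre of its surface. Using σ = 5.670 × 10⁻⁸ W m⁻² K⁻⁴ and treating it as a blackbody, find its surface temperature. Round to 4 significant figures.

T ≈ 775.9 K

I = σT⁴, so T = (I/σ)^(1/4) = (20550/(5.670×10⁻⁸))^(1/4) = 775.9 K.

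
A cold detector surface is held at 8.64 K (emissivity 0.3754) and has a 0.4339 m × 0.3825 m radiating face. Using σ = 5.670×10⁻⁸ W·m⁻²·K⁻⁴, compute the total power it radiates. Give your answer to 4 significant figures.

P ≈ 1.969×10⁻⁵ W

Area A = 0.4339 × 0.3825 = 0.165967 m².
P = εσAT⁴ = 0.3754 × 5.670×10⁻⁸ × 0.165967 × (8.64)⁴ = 1.969×10⁻⁵ W.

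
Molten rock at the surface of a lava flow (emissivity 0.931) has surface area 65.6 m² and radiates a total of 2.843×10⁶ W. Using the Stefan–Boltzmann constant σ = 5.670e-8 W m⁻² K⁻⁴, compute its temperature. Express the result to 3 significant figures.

Area A = 65.6 m².
P = εσAT⁴ ⇒ T = (P/(εσA))^(1/4) = (2.843×10⁶/(0.931×5.670×10⁻⁸×65.6))^(1/4) = 952 K.

T ≈ 952 K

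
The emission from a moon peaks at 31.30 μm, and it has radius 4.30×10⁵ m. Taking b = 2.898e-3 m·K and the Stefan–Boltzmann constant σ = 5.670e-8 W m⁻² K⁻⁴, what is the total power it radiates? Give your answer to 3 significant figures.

Wien's law: T = b/λ_max = 2.898×10⁻³/3.130×10⁻⁵ = 92.5879 K.
Surface area A = 4πR² = 4π(4.30×10⁵ m)² = 2.32352×10¹² m².
Then P = σAT⁴ = 5.670×10⁻⁸×2.32352×10¹²×(92.5879)⁴ = 9.68×10¹² W.

P ≈ 9.68×10¹² W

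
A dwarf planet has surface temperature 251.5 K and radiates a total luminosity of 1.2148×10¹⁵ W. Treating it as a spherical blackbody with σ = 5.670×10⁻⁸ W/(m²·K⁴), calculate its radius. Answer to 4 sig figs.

R ≈ 6.528×10⁵ m

L = 4πR²σT⁴ ⇒ R = √(L/(4πσT⁴)).
σT⁴ = 226.848 W/m², so R = √(1.2148×10¹⁵/(4π×226.848)) = 6.528×10⁵ m.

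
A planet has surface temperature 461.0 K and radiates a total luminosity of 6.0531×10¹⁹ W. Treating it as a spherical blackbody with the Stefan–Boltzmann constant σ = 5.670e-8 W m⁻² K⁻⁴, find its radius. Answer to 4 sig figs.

R ≈ 4.337×10⁷ m

L = 4πR²σT⁴ ⇒ R = √(L/(4πσT⁴)).
σT⁴ = 2560.87 W/m², so R = √(6.0531×10¹⁹/(4π×2560.87)) = 4.337×10⁷ m.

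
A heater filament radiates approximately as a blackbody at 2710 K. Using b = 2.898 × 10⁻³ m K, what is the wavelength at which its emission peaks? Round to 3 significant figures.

Wien's displacement law: λ_max = b/T = (2.898×10⁻³ m·K)/(2710 K) = 1.069×10⁻⁶ m.
That is 1.07×10³ nm, in the infrared range.

λ_max ≈ 1.07×10³ nm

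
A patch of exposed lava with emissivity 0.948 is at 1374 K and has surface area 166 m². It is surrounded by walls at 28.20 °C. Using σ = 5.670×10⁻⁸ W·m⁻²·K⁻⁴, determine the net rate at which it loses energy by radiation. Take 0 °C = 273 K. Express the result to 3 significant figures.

Net loss ≈ 3.17×10⁷ W

Surroundings: T = 28.20 °C + 273 = 301.20 K.
Area A = 166 m².
Net radiated power P_net = εσA(T⁴ − T₀⁴) = 0.948×5.670×10⁻⁸×166×(1374⁴ − 301.20⁴).
T⁴ − T₀⁴ = 3.56408×10¹² − 8.23038×10⁹ = 3.55585×10¹² K⁴, so P_net = 3.17×10⁷ W.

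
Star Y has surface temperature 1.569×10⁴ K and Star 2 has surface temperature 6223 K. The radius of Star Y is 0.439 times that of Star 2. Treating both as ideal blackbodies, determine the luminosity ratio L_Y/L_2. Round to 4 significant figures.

L_Y/L_2 ≈ 7.788

L ∝ R²T⁴, so L_Y/L_2 = (R_Y/R_2)²(T_Y/T_2)⁴ = (0.439)² × (1.569×10⁴/6223)⁴ = 0.192721 × 40.4103 = 7.788.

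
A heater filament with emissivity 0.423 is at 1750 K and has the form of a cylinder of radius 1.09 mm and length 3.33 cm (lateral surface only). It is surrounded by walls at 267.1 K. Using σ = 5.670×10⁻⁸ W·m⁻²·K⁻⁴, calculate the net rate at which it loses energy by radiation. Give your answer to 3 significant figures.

Net loss ≈ 51.3 W

Lateral area A = 2πrL = 2π×1.09×10⁻³×0.0333 = 2.28061×10⁻⁴ m².
Net radiated power P_net = εσA(T⁴ − T₀⁴) = 0.423×5.670×10⁻⁸×2.28061×10⁻⁴×(1750⁴ − 267.1⁴).
T⁴ − T₀⁴ = 9.37891×10¹² − 5.08974×10⁹ = 9.37382×10¹² K⁴, so P_net = 51.3 W.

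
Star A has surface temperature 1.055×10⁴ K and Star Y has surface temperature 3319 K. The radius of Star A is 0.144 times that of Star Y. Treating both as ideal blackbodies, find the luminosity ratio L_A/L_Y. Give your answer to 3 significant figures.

L_A/L_Y ≈ 2.12

L ∝ R²T⁴, so L_A/L_Y = (R_A/R_Y)²(T_A/T_Y)⁴ = (0.144)² × (1.055×10⁴/3319)⁴ = 0.020736 × 102.089 = 2.12.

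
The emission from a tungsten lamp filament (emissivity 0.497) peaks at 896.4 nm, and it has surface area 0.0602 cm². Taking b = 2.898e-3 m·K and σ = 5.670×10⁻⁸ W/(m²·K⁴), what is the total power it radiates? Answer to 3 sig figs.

Wien's law: T = b/λ_max = 2.898×10⁻³/8.964×10⁻⁷ = 3232.93 K.
Area A = 0.0602 cm² = 6.02×10⁻⁶ m².
Then P = εσAT⁴ = 0.497×5.670×10⁻⁸×6.02×10⁻⁶×(3232.93)⁴ = 18.5 W.

P ≈ 18.5 W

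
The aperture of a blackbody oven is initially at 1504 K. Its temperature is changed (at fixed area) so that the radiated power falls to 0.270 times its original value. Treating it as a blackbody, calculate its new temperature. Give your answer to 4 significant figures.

P ∝ T⁴, so T₂/T₁ = (P₂/P₁)^(1/4) = (0.270)^(1/4) = 0.720843.
T₂ = 1504 × 0.720843 = 1084 K.

T₂ ≈ 1084 K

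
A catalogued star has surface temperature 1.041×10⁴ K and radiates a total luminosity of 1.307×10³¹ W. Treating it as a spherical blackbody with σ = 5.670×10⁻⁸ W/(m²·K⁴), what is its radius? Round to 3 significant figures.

R ≈ 3.95×10¹⁰ m

L = 4πR²σT⁴ ⇒ R = √(L/(4πσT⁴)).
σT⁴ = 6.65865×10⁸ W/m², so R = √(1.307×10³¹/(4π×6.65865×10⁸)) = 3.95×10¹⁰ m.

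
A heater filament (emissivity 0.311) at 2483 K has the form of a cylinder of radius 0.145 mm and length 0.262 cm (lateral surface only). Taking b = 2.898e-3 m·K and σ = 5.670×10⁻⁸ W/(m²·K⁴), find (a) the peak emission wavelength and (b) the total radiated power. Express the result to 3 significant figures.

λ_max ≈ 1.17 μm; P ≈ 1.60 W

(a) λ_max = b/T = 2.898×10⁻³/2483 = 1.167×10⁻⁶ m = 1.17 μm.
Lateral area A = 2πrL = 2π×1.45×10⁻⁴×2.62×10⁻³ = 2.38698×10⁻⁶ m².
(b) P = εσAT⁴ = 0.311×5.670×10⁻⁸×2.38698×10⁻⁶×(2483)⁴ = 1.60 W.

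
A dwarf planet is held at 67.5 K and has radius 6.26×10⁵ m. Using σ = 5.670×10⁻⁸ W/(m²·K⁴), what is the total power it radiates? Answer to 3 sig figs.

P ≈ 5.80×10¹² W

Surface area A = 4πR² = 4π(6.26×10⁵ m)² = 4.92446×10¹² m².
P = σAT⁴ = 5.670×10⁻⁸ × 4.92446×10¹² × (67.5)⁴ = 5.80×10¹² W.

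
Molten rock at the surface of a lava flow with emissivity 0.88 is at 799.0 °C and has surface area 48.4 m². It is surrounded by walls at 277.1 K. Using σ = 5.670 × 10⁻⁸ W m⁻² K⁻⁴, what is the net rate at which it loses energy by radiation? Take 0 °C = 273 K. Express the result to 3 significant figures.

T = 799.0 °C + 273 = 1072.0 K.
Area A = 48.4 m².
Net radiated power P_net = εσA(T⁴ − T₀⁴) = 0.88×5.670×10⁻⁸×48.4×(1072.0⁴ − 277.1⁴).
T⁴ − T₀⁴ = 1.32062×10¹² − 5.89585×10⁹ = 1.31472×10¹² K⁴, so P_net = 3.18×10⁶ W.

Net loss ≈ 3.18×10⁶ W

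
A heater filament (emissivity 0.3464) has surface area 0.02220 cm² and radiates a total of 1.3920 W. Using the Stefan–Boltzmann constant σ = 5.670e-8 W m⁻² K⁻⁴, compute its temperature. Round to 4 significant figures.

Area A = 0.02220 cm² = 2.220×10⁻⁶ m².
P = εσAT⁴ ⇒ T = (P/(εσA))^(1/4) = (1.3920/(0.3464×5.670×10⁻⁸×2.220×10⁻⁶))^(1/4) = 2377 K.

T ≈ 2377 K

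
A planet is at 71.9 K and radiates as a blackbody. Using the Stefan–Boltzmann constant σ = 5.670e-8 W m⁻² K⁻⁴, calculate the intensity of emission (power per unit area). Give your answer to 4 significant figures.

I ≈ 1.515 W/m²

Stefan–Boltzmann: I = σT⁴ = 5.670×10⁻⁸ × (71.9)⁴ = 1.515 W/m².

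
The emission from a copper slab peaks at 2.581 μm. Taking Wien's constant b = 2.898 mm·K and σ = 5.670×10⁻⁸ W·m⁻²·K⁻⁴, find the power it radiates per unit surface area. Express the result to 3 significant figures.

Wien's law: T = b/λ_max = 2.898×10⁻³/2.581×10⁻⁶ = 1122.82 K.
Then I = σT⁴ = 5.670×10⁻⁸×(1122.82)⁴ = 9.01×10⁴ W/m².

I ≈ 9.01×10⁴ W/m²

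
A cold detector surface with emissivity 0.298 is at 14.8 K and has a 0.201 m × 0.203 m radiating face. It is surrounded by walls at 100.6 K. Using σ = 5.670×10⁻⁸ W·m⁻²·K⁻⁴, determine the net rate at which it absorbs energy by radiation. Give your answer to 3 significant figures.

Net gain ≈ 0.0706 W

Area A = 0.201 × 0.203 = 0.040803 m².
Net radiated power P_net = εσA(T⁴ − T₀⁴) = 0.298×5.670×10⁻⁸×0.040803×(14.8⁴ − 100.6⁴).
T⁴ − T₀⁴ = 47978.5 − 1.02422×10⁸ = -1.02374×10⁸ K⁴, so P_net = -0.0706 W — negative, meaning a net gain of 0.0706 W.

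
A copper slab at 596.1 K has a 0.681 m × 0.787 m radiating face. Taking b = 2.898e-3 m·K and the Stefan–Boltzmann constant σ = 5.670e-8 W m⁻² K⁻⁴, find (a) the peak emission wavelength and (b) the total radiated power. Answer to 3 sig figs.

λ_max ≈ 4.86 μm; P ≈ 3.84×10³ W

(a) λ_max = b/T = 2.898×10⁻³/596.1 = 4.862×10⁻⁶ m = 4.86 μm.
Area A = 0.681 × 0.787 = 0.535947 m².
(b) P = σAT⁴ = 5.670×10⁻⁸×0.535947×(596.1)⁴ = 3.84×10³ W.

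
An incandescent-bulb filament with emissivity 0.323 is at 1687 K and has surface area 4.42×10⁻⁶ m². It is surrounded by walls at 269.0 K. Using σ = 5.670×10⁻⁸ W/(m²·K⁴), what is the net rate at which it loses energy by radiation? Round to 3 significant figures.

Area A = 4.42×10⁻⁶ m².
Net radiated power P_net = εσA(T⁴ − T₀⁴) = 0.323×5.670×10⁻⁸×4.42×10⁻⁶×(1687⁴ − 269.0⁴).
T⁴ − T₀⁴ = 8.09954×10¹² − 5.23611×10⁹ = 8.09430×10¹² K⁴, so P_net = 0.655 W.

Net loss ≈ 0.655 W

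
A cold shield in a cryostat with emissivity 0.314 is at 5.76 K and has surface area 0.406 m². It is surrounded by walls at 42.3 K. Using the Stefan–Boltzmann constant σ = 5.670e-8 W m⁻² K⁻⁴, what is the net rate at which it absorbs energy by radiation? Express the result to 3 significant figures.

Net gain ≈ 0.0231 W

Area A = 0.406 m².
Net radiated power P_net = εσA(T⁴ − T₀⁴) = 0.314×5.670×10⁻⁸×0.406×(5.76⁴ − 42.3⁴).
T⁴ − T₀⁴ = 1100.75 − 3.20156×10⁶ = -3.20046×10⁶ K⁴, so P_net = -0.0231 W — negative, meaning a net gain of 0.0231 W.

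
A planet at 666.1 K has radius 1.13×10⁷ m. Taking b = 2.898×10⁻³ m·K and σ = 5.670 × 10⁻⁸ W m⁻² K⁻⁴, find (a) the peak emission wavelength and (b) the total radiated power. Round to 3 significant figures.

(a) λ_max = b/T = 2.898×10⁻³/666.1 = 4.351×10⁻⁶ m = 4.35 μm.
Surface area A = 4πR² = 4π(1.13×10⁷ m)² = 1.60460×10¹⁵ m².
(b) P = σAT⁴ = 5.670×10⁻⁸×1.60460×10¹⁵×(666.1)⁴ = 1.79×10¹⁹ W.

λ_max ≈ 4.35 μm; P ≈ 1.79×10¹⁹ W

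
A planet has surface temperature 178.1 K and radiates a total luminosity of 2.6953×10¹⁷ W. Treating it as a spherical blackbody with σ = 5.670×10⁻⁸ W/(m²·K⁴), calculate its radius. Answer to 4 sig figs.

R ≈ 1.939×10⁷ m

L = 4πR²σT⁴ ⇒ R = √(L/(4πσT⁴)).
σT⁴ = 57.0478 W/m², so R = √(2.6953×10¹⁷/(4π×57.0478)) = 1.939×10⁷ m.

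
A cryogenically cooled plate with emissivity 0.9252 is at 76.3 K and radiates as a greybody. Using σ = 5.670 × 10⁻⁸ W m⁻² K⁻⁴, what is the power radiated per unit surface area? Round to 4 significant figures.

I ≈ 1.778 W/m²

Stefan–Boltzmann: I = εσT⁴ = 0.9252 × 5.670×10⁻⁸ × (76.3)⁴ = 1.778 W/m².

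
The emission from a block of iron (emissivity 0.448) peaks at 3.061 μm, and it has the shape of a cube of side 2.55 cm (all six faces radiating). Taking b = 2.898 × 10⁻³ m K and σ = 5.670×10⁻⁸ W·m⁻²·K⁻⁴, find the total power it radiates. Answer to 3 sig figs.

Wien's law: T = b/λ_max = 2.898×10⁻³/3.061×10⁻⁶ = 946.749 K.
Area A = 6s² = 6×(0.0255 m)² = 3.9015×10⁻³ m².
Then P = εσAT⁴ = 0.448×5.670×10⁻⁸×3.9015×10⁻³×(946.749)⁴ = 79.6 W.

P ≈ 79.6 W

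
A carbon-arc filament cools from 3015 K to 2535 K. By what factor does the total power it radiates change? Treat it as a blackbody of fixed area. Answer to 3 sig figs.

P ∝ T⁴, so P₂/P₁ = (T₂/T₁)⁴ = (2535/3015)⁴ = (0.840796)⁴ = 0.500.

P₂/P₁ ≈ 0.500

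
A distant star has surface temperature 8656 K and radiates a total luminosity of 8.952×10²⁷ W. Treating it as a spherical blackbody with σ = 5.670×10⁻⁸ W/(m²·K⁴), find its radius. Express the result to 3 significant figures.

L = 4πR²σT⁴ ⇒ R = √(L/(4πσT⁴)).
σT⁴ = 3.18311×10⁸ W/m², so R = √(8.952×10²⁷/(4π×3.18311×10⁸)) = 1.50×10⁹ m.

R ≈ 1.50×10⁹ m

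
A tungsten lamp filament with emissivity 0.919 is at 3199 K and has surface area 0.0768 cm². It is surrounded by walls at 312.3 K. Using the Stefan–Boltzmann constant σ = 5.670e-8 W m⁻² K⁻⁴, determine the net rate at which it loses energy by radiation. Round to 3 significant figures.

Net loss ≈ 41.9 W

Area A = 0.0768 cm² = 7.68×10⁻⁶ m².
Net radiated power P_net = εσA(T⁴ − T₀⁴) = 0.919×5.670×10⁻⁸×7.68×10⁻⁶×(3199⁴ − 312.3⁴).
T⁴ − T₀⁴ = 1.04727×10¹⁴ − 9.51235×10⁹ = 1.04717×10¹⁴ K⁴, so P_net = 41.9 W.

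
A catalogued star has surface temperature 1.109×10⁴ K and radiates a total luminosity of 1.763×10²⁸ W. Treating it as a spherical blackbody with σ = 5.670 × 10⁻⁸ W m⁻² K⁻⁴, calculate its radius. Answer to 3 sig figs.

R ≈ 1.28×10⁹ m

L = 4πR²σT⁴ ⇒ R = √(L/(4πσT⁴)).
σT⁴ = 8.57648×10⁸ W/m², so R = √(1.763×10²⁸/(4π×8.57648×10⁸)) = 1.28×10⁹ m.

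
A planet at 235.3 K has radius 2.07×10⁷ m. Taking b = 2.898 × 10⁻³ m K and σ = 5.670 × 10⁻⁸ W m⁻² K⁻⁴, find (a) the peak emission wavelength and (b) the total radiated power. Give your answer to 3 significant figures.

(a) λ_max = b/T = 2.898×10⁻³/235.3 = 1.232×10⁻⁵ m = 12.3 μm.
Surface area A = 4πR² = 4π(2.07×10⁷ m)² = 5.38456×10¹⁵ m².
(b) P = σAT⁴ = 5.670×10⁻⁸×5.38456×10¹⁵×(235.3)⁴ = 9.36×10¹⁷ W.

λ_max ≈ 12.3 μm; P ≈ 9.36×10¹⁷ W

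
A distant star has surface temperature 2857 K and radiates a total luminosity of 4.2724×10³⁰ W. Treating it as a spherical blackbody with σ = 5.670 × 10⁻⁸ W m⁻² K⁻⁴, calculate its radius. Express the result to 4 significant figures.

L = 4πR²σT⁴ ⇒ R = √(L/(4πσT⁴)).
σT⁴ = 3.77767×10⁶ W/m², so R = √(4.2724×10³⁰/(4π×3.77767×10⁶)) = 3.000×10¹¹ m.

R ≈ 3.000×10¹¹ m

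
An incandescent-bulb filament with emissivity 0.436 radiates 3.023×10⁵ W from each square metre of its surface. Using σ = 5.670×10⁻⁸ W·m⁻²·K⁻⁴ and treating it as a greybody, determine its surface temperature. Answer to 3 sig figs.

I = εσT⁴, so T = (I/εσ)^(1/4) = (3.023×10⁵/(0.436×5.670×10⁻⁸))^(1/4) = 1.87×10³ K.

T ≈ 1.87×10³ K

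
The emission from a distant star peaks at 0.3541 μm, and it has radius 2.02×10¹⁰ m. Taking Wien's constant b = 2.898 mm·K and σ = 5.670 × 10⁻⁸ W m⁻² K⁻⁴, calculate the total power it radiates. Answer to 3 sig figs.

Wien's law: T = b/λ_max = 2.898×10⁻³/3.541×10⁻⁷ = 8184.13 K.
Surface area A = 4πR² = 4π(2.02×10¹⁰ m)² = 5.12758×10²¹ m².
Then P = σAT⁴ = 5.670×10⁻⁸×5.12758×10²¹×(8184.13)⁴ = 1.30×10³⁰ W.

P ≈ 1.30×10³⁰ W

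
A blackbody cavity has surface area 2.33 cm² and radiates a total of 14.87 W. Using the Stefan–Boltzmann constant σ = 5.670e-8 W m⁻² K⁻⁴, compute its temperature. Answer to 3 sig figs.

T ≈ 1.03×10³ K

Area A = 2.33 cm² = 2.33×10⁻⁴ m².
P = σAT⁴ ⇒ T = (P/(σA))^(1/4) = (14.87/(5.670×10⁻⁸×2.33×10⁻⁴))^(1/4) = 1.03×10³ K.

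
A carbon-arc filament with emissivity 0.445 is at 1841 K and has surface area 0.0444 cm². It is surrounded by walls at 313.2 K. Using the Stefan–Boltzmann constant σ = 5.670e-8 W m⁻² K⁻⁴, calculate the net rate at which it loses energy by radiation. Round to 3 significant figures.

Area A = 0.0444 cm² = 4.44×10⁻⁶ m².
Net radiated power P_net = εσA(T⁴ − T₀⁴) = 0.445×5.670×10⁻⁸×4.44×10⁻⁶×(1841⁴ − 313.2⁴).
T⁴ − T₀⁴ = 1.14872×10¹³ − 9.62248×10⁹ = 1.14776×10¹³ K⁴, so P_net = 1.29 W.

Net loss ≈ 1.29 W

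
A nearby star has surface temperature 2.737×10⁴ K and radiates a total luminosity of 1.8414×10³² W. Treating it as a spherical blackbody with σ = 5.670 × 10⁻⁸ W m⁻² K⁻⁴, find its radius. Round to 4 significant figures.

L = 4πR²σT⁴ ⇒ R = √(L/(4πσT⁴)).
σT⁴ = 3.18187×10¹⁰ W/m², so R = √(1.8414×10³²/(4π×3.18187×10¹⁰)) = 2.146×10¹⁰ m.

R ≈ 2.146×10¹⁰ m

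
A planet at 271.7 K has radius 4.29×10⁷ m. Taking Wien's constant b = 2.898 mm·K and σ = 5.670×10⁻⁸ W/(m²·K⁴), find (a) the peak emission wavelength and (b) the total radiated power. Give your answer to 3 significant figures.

(a) λ_max = b/T = 2.898×10⁻³/271.7 = 1.067×10⁻⁵ m = 10.7 μm.
Surface area A = 4πR² = 4π(4.29×10⁷ m)² = 2.31273×10¹⁶ m².
(b) P = σAT⁴ = 5.670×10⁻⁸×2.31273×10¹⁶×(271.7)⁴ = 7.15×10¹⁸ W.

λ_max ≈ 10.7 μm; P ≈ 7.15×10¹⁸ W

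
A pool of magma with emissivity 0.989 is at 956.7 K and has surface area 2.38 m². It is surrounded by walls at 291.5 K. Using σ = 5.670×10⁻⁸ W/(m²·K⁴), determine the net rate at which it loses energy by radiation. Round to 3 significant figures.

Area A = 2.38 m².
Net radiated power P_net = εσA(T⁴ − T₀⁴) = 0.989×5.670×10⁻⁸×2.38×(956.7⁴ − 291.5⁴).
T⁴ − T₀⁴ = 8.37728×10¹¹ − 7.22028×10⁹ = 8.30508×10¹¹ K⁴, so P_net = 1.11×10⁵ W.

Net loss ≈ 1.11×10⁵ W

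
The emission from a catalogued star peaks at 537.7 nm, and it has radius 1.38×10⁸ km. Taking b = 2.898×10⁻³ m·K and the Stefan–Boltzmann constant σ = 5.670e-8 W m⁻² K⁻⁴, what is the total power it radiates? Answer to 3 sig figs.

P ≈ 1.14×10³¹ W

Wien's law: T = b/λ_max = 2.898×10⁻³/5.377×10⁻⁷ = 5389.62 K.
Surface area A = 4πR² = 4π(1.38×10¹¹ m)² = 2.39314×10²³ m².
Then P = σAT⁴ = 5.670×10⁻⁸×2.39314×10²³×(5389.62)⁴ = 1.14×10³¹ W.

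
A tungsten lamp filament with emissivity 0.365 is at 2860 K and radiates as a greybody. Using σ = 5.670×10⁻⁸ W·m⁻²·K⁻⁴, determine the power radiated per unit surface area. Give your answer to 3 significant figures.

I ≈ 1.38×10⁶ W/m²

Stefan–Boltzmann: I = εσT⁴ = 0.365 × 5.670×10⁻⁸ × (2860)⁴ = 1.38×10⁶ W/m².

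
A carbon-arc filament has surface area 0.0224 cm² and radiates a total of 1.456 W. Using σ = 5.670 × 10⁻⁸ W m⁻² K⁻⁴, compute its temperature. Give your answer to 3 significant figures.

Area A = 0.0224 cm² = 2.24×10⁻⁶ m².
P = σAT⁴ ⇒ T = (P/(σA))^(1/4) = (1.456/(5.670×10⁻⁸×2.24×10⁻⁶))^(1/4) = 1.84×10³ K.

T ≈ 1.84×10³ K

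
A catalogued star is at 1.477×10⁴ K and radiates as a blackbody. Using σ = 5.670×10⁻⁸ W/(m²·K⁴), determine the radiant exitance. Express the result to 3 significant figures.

Stefan–Boltzmann: I = σT⁴ = 5.670×10⁻⁸ × (1.477×10⁴)⁴ = 2.70×10⁹ W/m².

I ≈ 2.70×10⁹ W/m²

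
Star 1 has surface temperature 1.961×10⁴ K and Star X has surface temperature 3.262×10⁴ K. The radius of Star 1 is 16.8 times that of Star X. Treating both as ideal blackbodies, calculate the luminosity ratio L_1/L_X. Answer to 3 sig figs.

L ∝ R²T⁴, so L_1/L_X = (R_1/R_X)²(T_1/T_X)⁴ = (16.8)² × (1.961×10⁴/3.262×10⁴)⁴ = 282.24 × 0.130609 = 36.9.

L_1/L_X ≈ 36.9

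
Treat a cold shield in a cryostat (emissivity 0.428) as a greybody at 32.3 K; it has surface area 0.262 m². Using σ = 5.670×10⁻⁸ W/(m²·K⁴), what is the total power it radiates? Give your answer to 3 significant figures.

Area A = 0.262 m².
P = εσAT⁴ = 0.428 × 5.670×10⁻⁸ × 0.262 × (32.3)⁴ = 6.92×10⁻³ W.

P ≈ 6.92×10⁻³ W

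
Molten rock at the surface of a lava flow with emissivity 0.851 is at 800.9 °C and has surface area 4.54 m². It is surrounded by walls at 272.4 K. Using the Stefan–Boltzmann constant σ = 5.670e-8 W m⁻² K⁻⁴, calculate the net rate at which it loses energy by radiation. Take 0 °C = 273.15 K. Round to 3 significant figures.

Net loss ≈ 2.90×10⁵ W

T = 800.9 °C + 273.15 = 1074.05 K.
Area A = 4.54 m².
Net radiated power P_net = εσA(T⁴ − T₀⁴) = 0.851×5.670×10⁻⁸×4.54×(1074.05⁴ − 272.4⁴).
T⁴ − T₀⁴ = 1.33075×10¹² − 5.50590×10⁹ = 1.32524×10¹² K⁴, so P_net = 2.90×10⁵ W.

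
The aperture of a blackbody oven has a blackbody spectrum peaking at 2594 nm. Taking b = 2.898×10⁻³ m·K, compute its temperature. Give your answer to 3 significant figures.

T ≈ 1.12×10³ K

Wien's law gives T = b/λ_max = (2.898×10⁻³ m·K)/(2.594×10⁻⁶ m) = 1.12×10³ K.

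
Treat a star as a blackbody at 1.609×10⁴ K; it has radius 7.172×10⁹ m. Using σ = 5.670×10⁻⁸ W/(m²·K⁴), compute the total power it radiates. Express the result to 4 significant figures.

Surface area A = 4πR² = 4π(7.172×10⁹ m)² = 6.46384×10²⁰ m².
P = σAT⁴ = 5.670×10⁻⁸ × 6.46384×10²⁰ × (1.609×10⁴)⁴ = 2.456×10³⁰ W.

P ≈ 2.456×10³⁰ W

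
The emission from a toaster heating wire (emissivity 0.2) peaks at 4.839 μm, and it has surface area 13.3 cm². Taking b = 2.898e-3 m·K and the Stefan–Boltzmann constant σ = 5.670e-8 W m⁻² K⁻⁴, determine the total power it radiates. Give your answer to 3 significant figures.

Wien's law: T = b/λ_max = 2.898×10⁻³/4.839×10⁻⁶ = 598.884 K.
Area A = 13.3 cm² = 1.33×10⁻³ m².
Then P = εσAT⁴ = 0.2×5.670×10⁻⁸×1.33×10⁻³×(598.884)⁴ = 1.94 W.

P ≈ 1.94 W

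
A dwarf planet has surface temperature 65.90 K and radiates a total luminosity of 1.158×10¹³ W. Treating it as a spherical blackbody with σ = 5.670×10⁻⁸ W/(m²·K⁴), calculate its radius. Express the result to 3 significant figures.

R ≈ 9.28×10⁵ m

L = 4πR²σT⁴ ⇒ R = √(L/(4πσT⁴)).
σT⁴ = 1.06936 W/m², so R = √(1.158×10¹³/(4π×1.06936)) = 9.28×10⁵ m.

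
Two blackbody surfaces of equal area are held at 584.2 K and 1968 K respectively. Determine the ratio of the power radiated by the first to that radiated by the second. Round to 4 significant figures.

With equal areas, P₁/P₂ = (T₁/T₂)⁴ = (584.2/1968)⁴ = 7.765×10⁻³.

P₁/P₂ ≈ 7.765×10⁻³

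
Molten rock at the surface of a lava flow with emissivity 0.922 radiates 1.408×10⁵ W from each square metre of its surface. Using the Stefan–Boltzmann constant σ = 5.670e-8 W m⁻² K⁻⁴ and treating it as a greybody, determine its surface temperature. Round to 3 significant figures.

T ≈ 1.28×10³ K

I = εσT⁴, so T = (I/εσ)^(1/4) = (1.408×10⁵/(0.922×5.670×10⁻⁸))^(1/4) = 1.28×10³ K.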